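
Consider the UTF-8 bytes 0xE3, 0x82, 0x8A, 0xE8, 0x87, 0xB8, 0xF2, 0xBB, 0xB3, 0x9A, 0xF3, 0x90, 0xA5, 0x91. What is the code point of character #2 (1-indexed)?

Offset 0: leading byte 0xE3 = 11100011 → 3-byte char #1 = E3 82 8A.
Offset 3: leading byte 0xE8 = 11101000 → 3-byte char #2 = E8 87 B8.
Leading byte 0xE8 = 11101000 matches 1110xxxx → 3-byte sequence.
Byte 1: 0xE8 = 11101000, payload 1000 (4 bits).
Byte 2: 0x87 = 10000111 (10xxxxxx ✓), payload 000111.
Byte 3: 0xB8 = 10111000 (10xxxxxx ✓), payload 111000.
Concatenate: 1000000111111000 = 0x81F8 (16 bits → U+81F8).

U+81F8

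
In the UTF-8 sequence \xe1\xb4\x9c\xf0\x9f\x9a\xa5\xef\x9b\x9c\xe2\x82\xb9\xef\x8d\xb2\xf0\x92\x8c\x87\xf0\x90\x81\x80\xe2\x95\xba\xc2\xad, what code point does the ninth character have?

Offset 0: leading byte 0xE1 = 11100001 → 3-byte char #1 = E1 B4 9C.
Offset 3: leading byte 0xF0 = 11110000 → 4-byte char #2 = F0 9F 9A A5.
Offset 7: leading byte 0xEF = 11101111 → 3-byte char #3 = EF 9B 9C.
Offset 10: leading byte 0xE2 = 11100010 → 3-byte char #4 = E2 82 B9.
Offset 13: leading byte 0xEF = 11101111 → 3-byte char #5 = EF 8D B2.
Offset 16: leading byte 0xF0 = 11110000 → 4-byte char #6 = F0 92 8C 87.
Offset 20: leading byte 0xF0 = 11110000 → 4-byte char #7 = F0 90 81 80.
Offset 24: leading byte 0xE2 = 11100010 → 3-byte char #8 = E2 95 BA.
Offset 27: leading byte 0xC2 = 11000010 → 2-byte char #9 = C2 AD.
Leading byte 0xC2 = 11000010 matches 110xxxxx → 2-byte sequence.
Byte 1: 0xC2 = 11000010, payload 00010 (5 bits).
Byte 2: 0xAD = 10101101 (10xxxxxx ✓), payload 101101.
Concatenate: 00010101101 = 0xAD (11 bits → U+00AD).

U+00AD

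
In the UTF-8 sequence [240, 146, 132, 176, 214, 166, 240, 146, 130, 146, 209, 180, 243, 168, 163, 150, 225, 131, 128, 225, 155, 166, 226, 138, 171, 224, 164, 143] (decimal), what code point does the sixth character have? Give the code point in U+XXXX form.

Offset 0: leading byte 0xF0 = 11110000 → 4-byte char #1 = F0 92 84 B0.
Offset 4: leading byte 0xD6 = 11010110 → 2-byte char #2 = D6 A6.
Offset 6: leading byte 0xF0 = 11110000 → 4-byte char #3 = F0 92 82 92.
Offset 10: leading byte 0xD1 = 11010001 → 2-byte char #4 = D1 B4.
Offset 12: leading byte 0xF3 = 11110011 → 4-byte char #5 = F3 A8 A3 96.
Offset 16: leading byte 0xE1 = 11100001 → 3-byte char #6 = E1 83 80.
Leading byte 0xE1 = 11100001 matches 1110xxxx → 3-byte sequence.
Byte 1: 0xE1 = 11100001, payload 0001 (4 bits).
Byte 2: 0x83 = 10000011 (10xxxxxx ✓), payload 000011.
Byte 3: 0x80 = 10000000 (10xxxxxx ✓), payload 000000.
Concatenate: 0001000011000000 = 0x10C0 (16 bits → U+10C0).

U+10C0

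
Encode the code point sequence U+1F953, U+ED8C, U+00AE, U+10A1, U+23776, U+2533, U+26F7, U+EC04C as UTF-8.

F0 9F A5 93 EE B6 8C C2 AE E1 82 A1 F0 A3 9D B6 E2 94 B3 E2 9B B7 F3 AC 81 8C

U+1F953: 4-byte form → F0 9F A5 93.
U+ED8C: 3-byte form → EE B6 8C.
U+00AE: 2-byte form → C2 AE.
U+10A1: 3-byte form → E1 82 A1.
U+23776: 4-byte form → F0 A3 9D B6.
U+2533: 3-byte form → E2 94 B3.
U+26F7: 3-byte form → E2 9B B7.
U+EC04C: 4-byte form → F3 AC 81 8C.
Concatenated (26 bytes): F0 9F A5 93 EE B6 8C C2 AE E1 82 A1 F0 A3 9D B6 E2 94 B3 E2 9B B7 F3 AC 81 8C.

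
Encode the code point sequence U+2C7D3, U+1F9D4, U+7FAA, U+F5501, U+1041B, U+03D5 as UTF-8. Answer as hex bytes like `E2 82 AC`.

U+2C7D3: 4-byte form → F0 AC 9F 93.
U+1F9D4: 4-byte form → F0 9F A7 94.
U+7FAA: 3-byte form → E7 BE AA.
U+F5501: 4-byte form → F3 B5 94 81.
U+1041B: 4-byte form → F0 90 90 9B.
U+03D5: 2-byte form → CF 95.
Concatenated (21 bytes): F0 AC 9F 93 F0 9F A7 94 E7 BE AA F3 B5 94 81 F0 90 90 9B CF 95.

F0 AC 9F 93 F0 9F A7 94 E7 BE AA F3 B5 94 81 F0 90 90 9B CF 95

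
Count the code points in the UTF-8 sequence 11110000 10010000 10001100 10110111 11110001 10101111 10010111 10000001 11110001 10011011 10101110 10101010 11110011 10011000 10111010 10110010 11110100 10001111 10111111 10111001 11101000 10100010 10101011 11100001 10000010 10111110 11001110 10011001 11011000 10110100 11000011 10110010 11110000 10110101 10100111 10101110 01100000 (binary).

Byte at offset 0: 0xF0 = 11110000 → 4-byte char (#1). Advance 4.
Byte at offset 4: 0xF1 = 11110001 → 4-byte char (#2). Advance 4.
Byte at offset 8: 0xF1 = 11110001 → 4-byte char (#3). Advance 4.
Byte at offset 12: 0xF3 = 11110011 → 4-byte char (#4). Advance 4.
Byte at offset 16: 0xF4 = 11110100 → 4-byte char (#5). Advance 4.
Byte at offset 20: 0xE8 = 11101000 → 3-byte char (#6). Advance 3.
Byte at offset 23: 0xE1 = 11100001 → 3-byte char (#7). Advance 3.
Byte at offset 26: 0xCE = 11001110 → 2-byte char (#8). Advance 2.
Byte at offset 28: 0xD8 = 11011000 → 2-byte char (#9). Advance 2.
Byte at offset 30: 0xC3 = 11000011 → 2-byte char (#10). Advance 2.
Byte at offset 32: 0xF0 = 11110000 → 4-byte char (#11). Advance 4.
Byte at offset 36: 0x60 = 01100000 → 1-byte char (#12). Advance 1.
Reached end at offset 37 after 12 code points.

12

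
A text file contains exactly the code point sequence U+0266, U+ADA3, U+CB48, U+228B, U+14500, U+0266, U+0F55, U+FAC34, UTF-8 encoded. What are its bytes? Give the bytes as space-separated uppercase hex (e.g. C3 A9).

U+0266: 2-byte form → C9 A6.
U+ADA3: 3-byte form → EA B6 A3.
U+CB48: 3-byte form → EC AD 88.
U+228B: 3-byte form → E2 8A 8B.
U+14500: 4-byte form → F0 94 94 80.
U+0266: 2-byte form → C9 A6.
U+0F55: 3-byte form → E0 BD 95.
U+FAC34: 4-byte form → F3 BA B0 B4.
Concatenated (24 bytes): C9 A6 EA B6 A3 EC AD 88 E2 8A 8B F0 94 94 80 C9 A6 E0 BD 95 F3 BA B0 B4.

C9 A6 EA B6 A3 EC AD 88 E2 8A 8B F0 94 94 80 C9 A6 E0 BD 95 F3 BA B0 B4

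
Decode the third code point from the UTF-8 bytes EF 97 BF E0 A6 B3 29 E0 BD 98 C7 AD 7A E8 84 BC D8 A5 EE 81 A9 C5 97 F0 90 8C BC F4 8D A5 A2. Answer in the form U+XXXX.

U+0029

Offset 0: leading byte 0xEF = 11101111 → 3-byte char #1 = EF 97 BF.
Offset 3: leading byte 0xE0 = 11100000 → 3-byte char #2 = E0 A6 B3.
Offset 6: leading byte 0x29 = 00101001 → 1-byte char #3 = 29.
Leading byte 0x29 = 00101001 matches 0xxxxxxx → 1-byte sequence.
Byte 1: 0x29 = 00101001, payload 0101001 (7 bits).
Concatenate: 0101001 = 0x29 (7 bits → U+0029).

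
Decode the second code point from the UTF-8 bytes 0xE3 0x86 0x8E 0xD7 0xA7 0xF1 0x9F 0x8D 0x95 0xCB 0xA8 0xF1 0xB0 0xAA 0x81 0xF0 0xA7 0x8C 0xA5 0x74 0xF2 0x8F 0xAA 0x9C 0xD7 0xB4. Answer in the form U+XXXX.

U+05E7

Offset 0: leading byte 0xE3 = 11100011 → 3-byte char #1 = E3 86 8E.
Offset 3: leading byte 0xD7 = 11010111 → 2-byte char #2 = D7 A7.
Leading byte 0xD7 = 11010111 matches 110xxxxx → 2-byte sequence.
Byte 1: 0xD7 = 11010111, payload 10111 (5 bits).
Byte 2: 0xA7 = 10100111 (10xxxxxx ✓), payload 100111.
Concatenate: 10111100111 = 0x5E7 (11 bits → U+05E7).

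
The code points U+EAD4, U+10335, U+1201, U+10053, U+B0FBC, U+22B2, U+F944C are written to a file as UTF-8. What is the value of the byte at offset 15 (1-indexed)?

1-indexed offset 15 is 0-indexed offset 14.
U+EAD4 → 3-byte form EE AB 94 at offsets 0–2.
U+10335 → 4-byte form F0 90 8C B5 at offsets 3–6.
U+1201 → 3-byte form E1 88 81 at offsets 7–9.
U+10053 → 4-byte form F0 90 81 93 at offsets 10–13.
U+B0FBC → 4-byte form F2 B0 BE BC at offsets 14–17.
Offset 14 falls in char 5's range; it's byte 1 of F2 B0 BE BC = 0xF2.

0xF2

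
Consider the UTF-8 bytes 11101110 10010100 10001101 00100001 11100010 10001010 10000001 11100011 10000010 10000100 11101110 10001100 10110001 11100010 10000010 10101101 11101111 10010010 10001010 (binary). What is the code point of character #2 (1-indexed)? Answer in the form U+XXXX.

Offset 0: leading byte 0xEE = 11101110 → 3-byte char #1 = EE 94 8D.
Offset 3: leading byte 0x21 = 00100001 → 1-byte char #2 = 21.
Leading byte 0x21 = 00100001 matches 0xxxxxxx → 1-byte sequence.
Byte 1: 0x21 = 00100001, payload 0100001 (7 bits).
Concatenate: 0100001 = 0x21 (7 bits → U+0021).

U+0021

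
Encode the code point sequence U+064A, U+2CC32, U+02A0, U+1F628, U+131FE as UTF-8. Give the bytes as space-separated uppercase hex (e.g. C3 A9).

U+064A: 2-byte form → D9 8A.
U+2CC32: 4-byte form → F0 AC B0 B2.
U+02A0: 2-byte form → CA A0.
U+1F628: 4-byte form → F0 9F 98 A8.
U+131FE: 4-byte form → F0 93 87 BE.
Concatenated (16 bytes): D9 8A F0 AC B0 B2 CA A0 F0 9F 98 A8 F0 93 87 BE.

D9 8A F0 AC B0 B2 CA A0 F0 9F 98 A8 F0 93 87 BE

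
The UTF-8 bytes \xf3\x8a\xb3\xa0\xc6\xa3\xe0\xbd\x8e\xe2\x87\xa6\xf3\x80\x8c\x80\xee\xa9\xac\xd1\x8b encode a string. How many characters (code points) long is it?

7

Byte at offset 0: 0xF3 = 11110011 → 4-byte char (#1). Advance 4.
Byte at offset 4: 0xC6 = 11000110 → 2-byte char (#2). Advance 2.
Byte at offset 6: 0xE0 = 11100000 → 3-byte char (#3). Advance 3.
Byte at offset 9: 0xE2 = 11100010 → 3-byte char (#4). Advance 3.
Byte at offset 12: 0xF3 = 11110011 → 4-byte char (#5). Advance 4.
Byte at offset 16: 0xEE = 11101110 → 3-byte char (#6). Advance 3.
Byte at offset 19: 0xD1 = 11010001 → 2-byte char (#7). Advance 2.
Reached end at offset 21 after 7 code points.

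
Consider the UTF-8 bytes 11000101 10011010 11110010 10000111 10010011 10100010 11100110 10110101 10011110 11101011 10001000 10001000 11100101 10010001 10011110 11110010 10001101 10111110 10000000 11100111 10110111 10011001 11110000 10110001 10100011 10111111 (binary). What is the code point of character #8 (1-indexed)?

U+318FF

Offset 0: leading byte 0xC5 = 11000101 → 2-byte char #1 = C5 9A.
Offset 2: leading byte 0xF2 = 11110010 → 4-byte char #2 = F2 87 93 A2.
Offset 6: leading byte 0xE6 = 11100110 → 3-byte char #3 = E6 B5 9E.
Offset 9: leading byte 0xEB = 11101011 → 3-byte char #4 = EB 88 88.
Offset 12: leading byte 0xE5 = 11100101 → 3-byte char #5 = E5 91 9E.
Offset 15: leading byte 0xF2 = 11110010 → 4-byte char #6 = F2 8D BE 80.
Offset 19: leading byte 0xE7 = 11100111 → 3-byte char #7 = E7 B7 99.
Offset 22: leading byte 0xF0 = 11110000 → 4-byte char #8 = F0 B1 A3 BF.
Leading byte 0xF0 = 11110000 matches 11110xxx → 4-byte sequence.
Byte 1: 0xF0 = 11110000, payload 000 (3 bits).
Byte 2: 0xB1 = 10110001 (10xxxxxx ✓), payload 110001.
Byte 3: 0xA3 = 10100011 (10xxxxxx ✓), payload 100011.
Byte 4: 0xBF = 10111111 (10xxxxxx ✓), payload 111111.
Concatenate: 000110001100011111111 = 0x318FF (21 bits → U+318FF).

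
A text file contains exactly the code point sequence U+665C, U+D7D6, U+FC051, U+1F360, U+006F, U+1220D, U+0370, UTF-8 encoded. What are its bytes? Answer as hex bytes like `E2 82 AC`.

E6 99 9C ED 9F 96 F3 BC 81 91 F0 9F 8D A0 6F F0 92 88 8D CD B0

U+665C: 3-byte form → E6 99 9C.
U+D7D6: 3-byte form → ED 9F 96.
U+FC051: 4-byte form → F3 BC 81 91.
U+1F360: 4-byte form → F0 9F 8D A0.
U+006F: 1-byte form → 6F.
U+1220D: 4-byte form → F0 92 88 8D.
U+0370: 2-byte form → CD B0.
Concatenated (21 bytes): E6 99 9C ED 9F 96 F3 BC 81 91 F0 9F 8D A0 6F F0 92 88 8D CD B0.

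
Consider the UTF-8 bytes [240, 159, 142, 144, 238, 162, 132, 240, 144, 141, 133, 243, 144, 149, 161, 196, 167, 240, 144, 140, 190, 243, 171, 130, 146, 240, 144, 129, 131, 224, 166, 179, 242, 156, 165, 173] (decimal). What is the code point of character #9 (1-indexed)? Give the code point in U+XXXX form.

Offset 0: leading byte 0xF0 = 11110000 → 4-byte char #1 = F0 9F 8E 90.
Offset 4: leading byte 0xEE = 11101110 → 3-byte char #2 = EE A2 84.
Offset 7: leading byte 0xF0 = 11110000 → 4-byte char #3 = F0 90 8D 85.
Offset 11: leading byte 0xF3 = 11110011 → 4-byte char #4 = F3 90 95 A1.
Offset 15: leading byte 0xC4 = 11000100 → 2-byte char #5 = C4 A7.
Offset 17: leading byte 0xF0 = 11110000 → 4-byte char #6 = F0 90 8C BE.
Offset 21: leading byte 0xF3 = 11110011 → 4-byte char #7 = F3 AB 82 92.
Offset 25: leading byte 0xF0 = 11110000 → 4-byte char #8 = F0 90 81 83.
Offset 29: leading byte 0xE0 = 11100000 → 3-byte char #9 = E0 A6 B3.
Leading byte 0xE0 = 11100000 matches 1110xxxx → 3-byte sequence.
Byte 1: 0xE0 = 11100000, payload 0000 (4 bits).
Byte 2: 0xA6 = 10100110 (10xxxxxx ✓), payload 100110.
Byte 3: 0xB3 = 10110011 (10xxxxxx ✓), payload 110011.
Concatenate: 0000100110110011 = 0x9B3 (16 bits → U+09B3).

U+09B3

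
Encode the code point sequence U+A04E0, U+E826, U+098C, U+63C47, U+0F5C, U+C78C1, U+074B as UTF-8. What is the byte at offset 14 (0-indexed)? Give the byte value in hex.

0xE0

U+A04E0 → 4-byte form F2 A0 93 A0 at offsets 0–3.
U+E826 → 3-byte form EE A0 A6 at offsets 4–6.
U+098C → 3-byte form E0 A6 8C at offsets 7–9.
U+63C47 → 4-byte form F1 A3 B1 87 at offsets 10–13.
U+0F5C → 3-byte form E0 BD 9C at offsets 14–16.
Offset 14 falls in char 5's range; it's byte 1 of E0 BD 9C = 0xE0.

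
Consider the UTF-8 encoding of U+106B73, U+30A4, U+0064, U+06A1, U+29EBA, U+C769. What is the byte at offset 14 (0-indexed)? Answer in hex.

U+106B73 → 4-byte form F4 86 AD B3 at offsets 0–3.
U+30A4 → 3-byte form E3 82 A4 at offsets 4–6.
U+0064 → 1-byte form 64 at offsets 7–7.
U+06A1 → 2-byte form DA A1 at offsets 8–9.
U+29EBA → 4-byte form F0 A9 BA BA at offsets 10–13.
U+C769 → 3-byte form EC 9D A9 at offsets 14–16.
Offset 14 falls in char 6's range; it's byte 1 of EC 9D A9 = 0xEC.

0xEC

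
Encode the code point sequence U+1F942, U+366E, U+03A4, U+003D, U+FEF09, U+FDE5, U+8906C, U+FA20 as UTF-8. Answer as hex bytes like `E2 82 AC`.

U+1F942: 4-byte form → F0 9F A5 82.
U+366E: 3-byte form → E3 99 AE.
U+03A4: 2-byte form → CE A4.
U+003D: 1-byte form → 3D.
U+FEF09: 4-byte form → F3 BE BC 89.
U+FDE5: 3-byte form → EF B7 A5.
U+8906C: 4-byte form → F2 89 81 AC.
U+FA20: 3-byte form → EF A8 A0.
Concatenated (24 bytes): F0 9F A5 82 E3 99 AE CE A4 3D F3 BE BC 89 EF B7 A5 F2 89 81 AC EF A8 A0.

F0 9F A5 82 E3 99 AE CE A4 3D F3 BE BC 89 EF B7 A5 F2 89 81 AC EF A8 A0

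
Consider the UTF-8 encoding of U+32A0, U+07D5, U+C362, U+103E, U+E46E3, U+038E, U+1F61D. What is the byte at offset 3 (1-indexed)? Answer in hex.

0xA0

1-indexed offset 3 is 0-indexed offset 2.
U+32A0 → 3-byte form E3 8A A0 at offsets 0–2.
Offset 2 falls in char 1's range; it's byte 3 of E3 8A A0 = 0xA0.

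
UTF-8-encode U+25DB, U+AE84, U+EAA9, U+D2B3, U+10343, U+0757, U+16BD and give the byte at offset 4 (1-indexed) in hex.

1-indexed offset 4 is 0-indexed offset 3.
U+25DB → 3-byte form E2 97 9B at offsets 0–2.
U+AE84 → 3-byte form EA BA 84 at offsets 3–5.
Offset 3 falls in char 2's range; it's byte 1 of EA BA 84 = 0xEA.

0xEA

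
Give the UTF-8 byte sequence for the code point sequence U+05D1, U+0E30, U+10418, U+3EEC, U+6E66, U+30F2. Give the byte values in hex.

U+05D1: 2-byte form → D7 91.
U+0E30: 3-byte form → E0 B8 B0.
U+10418: 4-byte form → F0 90 90 98.
U+3EEC: 3-byte form → E3 BB AC.
U+6E66: 3-byte form → E6 B9 A6.
U+30F2: 3-byte form → E3 83 B2.
Concatenated (18 bytes): D7 91 E0 B8 B0 F0 90 90 98 E3 BB AC E6 B9 A6 E3 83 B2.

D7 91 E0 B8 B0 F0 90 90 98 E3 BB AC E6 B9 A6 E3 83 B2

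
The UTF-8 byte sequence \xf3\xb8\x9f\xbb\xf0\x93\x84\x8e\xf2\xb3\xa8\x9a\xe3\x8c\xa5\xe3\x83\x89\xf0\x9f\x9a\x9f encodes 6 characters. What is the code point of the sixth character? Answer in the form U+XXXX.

Offset 0: leading byte 0xF3 = 11110011 → 4-byte char #1 = F3 B8 9F BB.
Offset 4: leading byte 0xF0 = 11110000 → 4-byte char #2 = F0 93 84 8E.
Offset 8: leading byte 0xF2 = 11110010 → 4-byte char #3 = F2 B3 A8 9A.
Offset 12: leading byte 0xE3 = 11100011 → 3-byte char #4 = E3 8C A5.
Offset 15: leading byte 0xE3 = 11100011 → 3-byte char #5 = E3 83 89.
Offset 18: leading byte 0xF0 = 11110000 → 4-byte char #6 = F0 9F 9A 9F.
Leading byte 0xF0 = 11110000 matches 11110xxx → 4-byte sequence.
Byte 1: 0xF0 = 11110000, payload 000 (3 bits).
Byte 2: 0x9F = 10011111 (10xxxxxx ✓), payload 011111.
Byte 3: 0x9A = 10011010 (10xxxxxx ✓), payload 011010.
Byte 4: 0x9F = 10011111 (10xxxxxx ✓), payload 011111.
Concatenate: 000011111011010011111 = 0x1F69F (21 bits → U+1F69F).

U+1F69F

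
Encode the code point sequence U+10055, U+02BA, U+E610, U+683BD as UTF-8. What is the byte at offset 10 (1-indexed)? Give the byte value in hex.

1-indexed offset 10 is 0-indexed offset 9.
U+10055 → 4-byte form F0 90 81 95 at offsets 0–3.
U+02BA → 2-byte form CA BA at offsets 4–5.
U+E610 → 3-byte form EE 98 90 at offsets 6–8.
U+683BD → 4-byte form F1 A8 8E BD at offsets 9–12.
Offset 9 falls in char 4's range; it's byte 1 of F1 A8 8E BD = 0xF1.

0xF1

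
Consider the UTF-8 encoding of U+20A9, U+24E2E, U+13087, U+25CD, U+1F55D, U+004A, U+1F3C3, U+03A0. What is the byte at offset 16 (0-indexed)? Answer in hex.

U+20A9 → 3-byte form E2 82 A9 at offsets 0–2.
U+24E2E → 4-byte form F0 A4 B8 AE at offsets 3–6.
U+13087 → 4-byte form F0 93 82 87 at offsets 7–10.
U+25CD → 3-byte form E2 97 8D at offsets 11–13.
U+1F55D → 4-byte form F0 9F 95 9D at offsets 14–17.
Offset 16 falls in char 5's range; it's byte 3 of F0 9F 95 9D = 0x95.

0x95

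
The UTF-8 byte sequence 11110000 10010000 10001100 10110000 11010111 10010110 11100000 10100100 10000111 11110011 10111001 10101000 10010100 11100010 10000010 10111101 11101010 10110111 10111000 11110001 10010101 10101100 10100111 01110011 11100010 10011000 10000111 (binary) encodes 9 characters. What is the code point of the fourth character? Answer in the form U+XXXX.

U+F9A14

Offset 0: leading byte 0xF0 = 11110000 → 4-byte char #1 = F0 90 8C B0.
Offset 4: leading byte 0xD7 = 11010111 → 2-byte char #2 = D7 96.
Offset 6: leading byte 0xE0 = 11100000 → 3-byte char #3 = E0 A4 87.
Offset 9: leading byte 0xF3 = 11110011 → 4-byte char #4 = F3 B9 A8 94.
Leading byte 0xF3 = 11110011 matches 11110xxx → 4-byte sequence.
Byte 1: 0xF3 = 11110011, payload 011 (3 bits).
Byte 2: 0xB9 = 10111001 (10xxxxxx ✓), payload 111001.
Byte 3: 0xA8 = 10101000 (10xxxxxx ✓), payload 101000.
Byte 4: 0x94 = 10010100 (10xxxxxx ✓), payload 010100.
Concatenate: 011111001101000010100 = 0xF9A14 (21 bits → U+F9A14).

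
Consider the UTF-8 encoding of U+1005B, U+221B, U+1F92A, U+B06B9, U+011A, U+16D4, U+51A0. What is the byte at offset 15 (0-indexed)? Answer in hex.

0xC4

U+1005B → 4-byte form F0 90 81 9B at offsets 0–3.
U+221B → 3-byte form E2 88 9B at offsets 4–6.
U+1F92A → 4-byte form F0 9F A4 AA at offsets 7–10.
U+B06B9 → 4-byte form F2 B0 9A B9 at offsets 11–14.
U+011A → 2-byte form C4 9A at offsets 15–16.
Offset 15 falls in char 5's range; it's byte 1 of C4 9A = 0xC4.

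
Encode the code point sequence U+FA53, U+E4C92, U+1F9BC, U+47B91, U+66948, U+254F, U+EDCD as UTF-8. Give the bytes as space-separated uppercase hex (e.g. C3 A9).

EF A9 93 F3 A4 B2 92 F0 9F A6 BC F1 87 AE 91 F1 A6 A5 88 E2 95 8F EE B7 8D

U+FA53: 3-byte form → EF A9 93.
U+E4C92: 4-byte form → F3 A4 B2 92.
U+1F9BC: 4-byte form → F0 9F A6 BC.
U+47B91: 4-byte form → F1 87 AE 91.
U+66948: 4-byte form → F1 A6 A5 88.
U+254F: 3-byte form → E2 95 8F.
U+EDCD: 3-byte form → EE B7 8D.
Concatenated (25 bytes): EF A9 93 F3 A4 B2 92 F0 9F A6 BC F1 87 AE 91 F1 A6 A5 88 E2 95 8F EE B7 8D.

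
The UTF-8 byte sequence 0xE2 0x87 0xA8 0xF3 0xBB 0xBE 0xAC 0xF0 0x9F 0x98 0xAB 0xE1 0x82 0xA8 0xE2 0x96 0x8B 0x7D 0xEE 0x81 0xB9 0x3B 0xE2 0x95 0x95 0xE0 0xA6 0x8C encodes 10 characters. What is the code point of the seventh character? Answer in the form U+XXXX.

Offset 0: leading byte 0xE2 = 11100010 → 3-byte char #1 = E2 87 A8.
Offset 3: leading byte 0xF3 = 11110011 → 4-byte char #2 = F3 BB BE AC.
Offset 7: leading byte 0xF0 = 11110000 → 4-byte char #3 = F0 9F 98 AB.
Offset 11: leading byte 0xE1 = 11100001 → 3-byte char #4 = E1 82 A8.
Offset 14: leading byte 0xE2 = 11100010 → 3-byte char #5 = E2 96 8B.
Offset 17: leading byte 0x7D = 01111101 → 1-byte char #6 = 7D.
Offset 18: leading byte 0xEE = 11101110 → 3-byte char #7 = EE 81 B9.
Leading byte 0xEE = 11101110 matches 1110xxxx → 3-byte sequence.
Byte 1: 0xEE = 11101110, payload 1110 (4 bits).
Byte 2: 0x81 = 10000001 (10xxxxxx ✓), payload 000001.
Byte 3: 0xB9 = 10111001 (10xxxxxx ✓), payload 111001.
Concatenate: 1110000001111001 = 0xE079 (16 bits → U+E079).

U+E079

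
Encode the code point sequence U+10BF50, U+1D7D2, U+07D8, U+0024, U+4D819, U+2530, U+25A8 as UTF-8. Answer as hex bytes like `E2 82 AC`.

F4 8B BD 90 F0 9D 9F 92 DF 98 24 F1 8D A0 99 E2 94 B0 E2 96 A8

U+10BF50: 4-byte form → F4 8B BD 90.
U+1D7D2: 4-byte form → F0 9D 9F 92.
U+07D8: 2-byte form → DF 98.
U+0024: 1-byte form → 24.
U+4D819: 4-byte form → F1 8D A0 99.
U+2530: 3-byte form → E2 94 B0.
U+25A8: 3-byte form → E2 96 A8.
Concatenated (21 bytes): F4 8B BD 90 F0 9D 9F 92 DF 98 24 F1 8D A0 99 E2 94 B0 E2 96 A8.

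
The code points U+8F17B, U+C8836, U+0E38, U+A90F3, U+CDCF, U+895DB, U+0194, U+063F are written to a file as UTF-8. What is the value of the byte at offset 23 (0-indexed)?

U+8F17B → 4-byte form F2 8F 85 BB at offsets 0–3.
U+C8836 → 4-byte form F3 88 A0 B6 at offsets 4–7.
U+0E38 → 3-byte form E0 B8 B8 at offsets 8–10.
U+A90F3 → 4-byte form F2 A9 83 B3 at offsets 11–14.
U+CDCF → 3-byte form EC B7 8F at offsets 15–17.
U+895DB → 4-byte form F2 89 97 9B at offsets 18–21.
U+0194 → 2-byte form C6 94 at offsets 22–23.
Offset 23 falls in char 7's range; it's byte 2 of C6 94 = 0x94.

0x94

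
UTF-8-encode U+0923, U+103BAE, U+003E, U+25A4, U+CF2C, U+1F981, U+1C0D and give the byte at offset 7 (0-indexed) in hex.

0x3E

U+0923 → 3-byte form E0 A4 A3 at offsets 0–2.
U+103BAE → 4-byte form F4 83 AE AE at offsets 3–6.
U+003E → 1-byte form 3E at offsets 7–7.
Offset 7 falls in char 3's range; it's byte 1 of 3E = 0x3E.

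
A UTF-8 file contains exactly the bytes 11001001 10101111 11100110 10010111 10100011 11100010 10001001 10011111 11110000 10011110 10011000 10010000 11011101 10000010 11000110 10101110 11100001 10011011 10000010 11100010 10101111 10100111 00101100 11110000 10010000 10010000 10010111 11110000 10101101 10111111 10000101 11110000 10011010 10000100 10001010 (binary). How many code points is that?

Byte at offset 0: 0xC9 = 11001001 → 2-byte char (#1). Advance 2.
Byte at offset 2: 0xE6 = 11100110 → 3-byte char (#2). Advance 3.
Byte at offset 5: 0xE2 = 11100010 → 3-byte char (#3). Advance 3.
Byte at offset 8: 0xF0 = 11110000 → 4-byte char (#4). Advance 4.
Byte at offset 12: 0xDD = 11011101 → 2-byte char (#5). Advance 2.
Byte at offset 14: 0xC6 = 11000110 → 2-byte char (#6). Advance 2.
Byte at offset 16: 0xE1 = 11100001 → 3-byte char (#7). Advance 3.
Byte at offset 19: 0xE2 = 11100010 → 3-byte char (#8). Advance 3.
Byte at offset 22: 0x2C = 00101100 → 1-byte char (#9). Advance 1.
Byte at offset 23: 0xF0 = 11110000 → 4-byte char (#10). Advance 4.
Byte at offset 27: 0xF0 = 11110000 → 4-byte char (#11). Advance 4.
Byte at offset 31: 0xF0 = 11110000 → 4-byte char (#12). Advance 4.
Reached end at offset 35 after 12 code points.

12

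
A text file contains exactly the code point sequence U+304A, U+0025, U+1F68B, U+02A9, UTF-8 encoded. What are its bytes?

E3 81 8A 25 F0 9F 9A 8B CA A9

U+304A: 3-byte form → E3 81 8A.
U+0025: 1-byte form → 25.
U+1F68B: 4-byte form → F0 9F 9A 8B.
U+02A9: 2-byte form → CA A9.
Concatenated (10 bytes): E3 81 8A 25 F0 9F 9A 8B CA A9.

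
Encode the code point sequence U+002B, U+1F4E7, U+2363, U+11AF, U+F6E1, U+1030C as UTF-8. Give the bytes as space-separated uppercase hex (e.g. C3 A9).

2B F0 9F 93 A7 E2 8D A3 E1 86 AF EF 9B A1 F0 90 8C 8C

U+002B: 1-byte form → 2B.
U+1F4E7: 4-byte form → F0 9F 93 A7.
U+2363: 3-byte form → E2 8D A3.
U+11AF: 3-byte form → E1 86 AF.
U+F6E1: 3-byte form → EF 9B A1.
U+1030C: 4-byte form → F0 90 8C 8C.
Concatenated (18 bytes): 2B F0 9F 93 A7 E2 8D A3 E1 86 AF EF 9B A1 F0 90 8C 8C.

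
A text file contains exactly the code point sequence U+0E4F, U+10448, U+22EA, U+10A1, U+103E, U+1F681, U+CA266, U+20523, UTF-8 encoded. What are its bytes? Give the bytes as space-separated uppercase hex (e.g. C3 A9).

U+0E4F: 3-byte form → E0 B9 8F.
U+10448: 4-byte form → F0 90 91 88.
U+22EA: 3-byte form → E2 8B AA.
U+10A1: 3-byte form → E1 82 A1.
U+103E: 3-byte form → E1 80 BE.
U+1F681: 4-byte form → F0 9F 9A 81.
U+CA266: 4-byte form → F3 8A 89 A6.
U+20523: 4-byte form → F0 A0 94 A3.
Concatenated (28 bytes): E0 B9 8F F0 90 91 88 E2 8B AA E1 82 A1 E1 80 BE F0 9F 9A 81 F3 8A 89 A6 F0 A0 94 A3.

E0 B9 8F F0 90 91 88 E2 8B AA E1 82 A1 E1 80 BE F0 9F 9A 81 F3 8A 89 A6 F0 A0 94 A3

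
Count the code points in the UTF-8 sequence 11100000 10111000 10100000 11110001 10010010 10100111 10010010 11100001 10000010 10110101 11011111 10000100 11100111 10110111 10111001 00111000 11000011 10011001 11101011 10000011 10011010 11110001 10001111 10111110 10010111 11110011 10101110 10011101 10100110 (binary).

10

Byte at offset 0: 0xE0 = 11100000 → 3-byte char (#1). Advance 3.
Byte at offset 3: 0xF1 = 11110001 → 4-byte char (#2). Advance 4.
Byte at offset 7: 0xE1 = 11100001 → 3-byte char (#3). Advance 3.
Byte at offset 10: 0xDF = 11011111 → 2-byte char (#4). Advance 2.
Byte at offset 12: 0xE7 = 11100111 → 3-byte char (#5). Advance 3.
Byte at offset 15: 0x38 = 00111000 → 1-byte char (#6). Advance 1.
Byte at offset 16: 0xC3 = 11000011 → 2-byte char (#7). Advance 2.
Byte at offset 18: 0xEB = 11101011 → 3-byte char (#8). Advance 3.
Byte at offset 21: 0xF1 = 11110001 → 4-byte char (#9). Advance 4.
Byte at offset 25: 0xF3 = 11110011 → 4-byte char (#10). Advance 4.
Reached end at offset 29 after 10 code points.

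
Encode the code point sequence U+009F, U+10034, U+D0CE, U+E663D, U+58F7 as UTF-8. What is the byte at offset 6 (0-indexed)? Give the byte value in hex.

U+009F → 2-byte form C2 9F at offsets 0–1.
U+10034 → 4-byte form F0 90 80 B4 at offsets 2–5.
U+D0CE → 3-byte form ED 83 8E at offsets 6–8.
Offset 6 falls in char 3's range; it's byte 1 of ED 83 8E = 0xED.

0xED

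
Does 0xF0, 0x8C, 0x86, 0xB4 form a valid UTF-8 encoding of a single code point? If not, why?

Leading byte 0xF0 = 11110000 → 4-byte form.
Continuation bytes all match 10xxxxxx. Payload decodes to 0xC1B4.
But 0xC1B4 < 0x10000, the minimum for a 4-byte sequence — this is an overlong encoding.

invalid (overlong encoding)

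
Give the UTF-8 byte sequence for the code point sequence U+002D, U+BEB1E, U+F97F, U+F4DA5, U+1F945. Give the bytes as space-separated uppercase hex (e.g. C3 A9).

2D F2 BE AC 9E EF A5 BF F3 B4 B6 A5 F0 9F A5 85

U+002D: 1-byte form → 2D.
U+BEB1E: 4-byte form → F2 BE AC 9E.
U+F97F: 3-byte form → EF A5 BF.
U+F4DA5: 4-byte form → F3 B4 B6 A5.
U+1F945: 4-byte form → F0 9F A5 85.
Concatenated (16 bytes): 2D F2 BE AC 9E EF A5 BF F3 B4 B6 A5 F0 9F A5 85.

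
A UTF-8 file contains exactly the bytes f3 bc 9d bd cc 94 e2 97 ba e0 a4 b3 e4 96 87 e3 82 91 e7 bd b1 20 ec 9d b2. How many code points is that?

Byte at offset 0: 0xF3 = 11110011 → 4-byte char (#1). Advance 4.
Byte at offset 4: 0xCC = 11001100 → 2-byte char (#2). Advance 2.
Byte at offset 6: 0xE2 = 11100010 → 3-byte char (#3). Advance 3.
Byte at offset 9: 0xE0 = 11100000 → 3-byte char (#4). Advance 3.
Byte at offset 12: 0xE4 = 11100100 → 3-byte char (#5). Advance 3.
Byte at offset 15: 0xE3 = 11100011 → 3-byte char (#6). Advance 3.
Byte at offset 18: 0xE7 = 11100111 → 3-byte char (#7). Advance 3.
Byte at offset 21: 0x20 = 00100000 → 1-byte char (#8). Advance 1.
Byte at offset 22: 0xEC = 11101100 → 3-byte char (#9). Advance 3.
Reached end at offset 25 after 9 code points.

9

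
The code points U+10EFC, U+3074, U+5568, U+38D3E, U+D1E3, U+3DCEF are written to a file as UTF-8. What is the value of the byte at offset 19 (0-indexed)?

0xB3

U+10EFC → 4-byte form F0 90 BB BC at offsets 0–3.
U+3074 → 3-byte form E3 81 B4 at offsets 4–6.
U+5568 → 3-byte form E5 95 A8 at offsets 7–9.
U+38D3E → 4-byte form F0 B8 B4 BE at offsets 10–13.
U+D1E3 → 3-byte form ED 87 A3 at offsets 14–16.
U+3DCEF → 4-byte form F0 BD B3 AF at offsets 17–20.
Offset 19 falls in char 6's range; it's byte 3 of F0 BD B3 AF = 0xB3.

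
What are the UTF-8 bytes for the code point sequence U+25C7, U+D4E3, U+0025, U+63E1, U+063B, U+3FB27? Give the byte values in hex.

E2 97 87 ED 93 A3 25 E6 8F A1 D8 BB F0 BF AC A7

U+25C7: 3-byte form → E2 97 87.
U+D4E3: 3-byte form → ED 93 A3.
U+0025: 1-byte form → 25.
U+63E1: 3-byte form → E6 8F A1.
U+063B: 2-byte form → D8 BB.
U+3FB27: 4-byte form → F0 BF AC A7.
Concatenated (16 bytes): E2 97 87 ED 93 A3 25 E6 8F A1 D8 BB F0 BF AC A7.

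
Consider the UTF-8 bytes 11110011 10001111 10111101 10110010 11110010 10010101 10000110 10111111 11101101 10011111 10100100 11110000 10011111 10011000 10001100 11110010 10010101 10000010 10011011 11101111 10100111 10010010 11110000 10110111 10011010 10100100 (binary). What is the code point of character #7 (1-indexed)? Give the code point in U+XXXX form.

Offset 0: leading byte 0xF3 = 11110011 → 4-byte char #1 = F3 8F BD B2.
Offset 4: leading byte 0xF2 = 11110010 → 4-byte char #2 = F2 95 86 BF.
Offset 8: leading byte 0xED = 11101101 → 3-byte char #3 = ED 9F A4.
Offset 11: leading byte 0xF0 = 11110000 → 4-byte char #4 = F0 9F 98 8C.
Offset 15: leading byte 0xF2 = 11110010 → 4-byte char #5 = F2 95 82 9B.
Offset 19: leading byte 0xEF = 11101111 → 3-byte char #6 = EF A7 92.
Offset 22: leading byte 0xF0 = 11110000 → 4-byte char #7 = F0 B7 9A A4.
Leading byte 0xF0 = 11110000 matches 11110xxx → 4-byte sequence.
Byte 1: 0xF0 = 11110000, payload 000 (3 bits).
Byte 2: 0xB7 = 10110111 (10xxxxxx ✓), payload 110111.
Byte 3: 0x9A = 10011010 (10xxxxxx ✓), payload 011010.
Byte 4: 0xA4 = 10100100 (10xxxxxx ✓), payload 100100.
Concatenate: 000110111011010100100 = 0x376A4 (21 bits → U+376A4).

U+376A4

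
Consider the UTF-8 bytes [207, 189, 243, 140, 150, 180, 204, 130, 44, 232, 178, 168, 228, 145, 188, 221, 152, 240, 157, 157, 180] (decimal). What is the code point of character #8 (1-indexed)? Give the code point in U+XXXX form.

Offset 0: leading byte 0xCF = 11001111 → 2-byte char #1 = CF BD.
Offset 2: leading byte 0xF3 = 11110011 → 4-byte char #2 = F3 8C 96 B4.
Offset 6: leading byte 0xCC = 11001100 → 2-byte char #3 = CC 82.
Offset 8: leading byte 0x2C = 00101100 → 1-byte char #4 = 2C.
Offset 9: leading byte 0xE8 = 11101000 → 3-byte char #5 = E8 B2 A8.
Offset 12: leading byte 0xE4 = 11100100 → 3-byte char #6 = E4 91 BC.
Offset 15: leading byte 0xDD = 11011101 → 2-byte char #7 = DD 98.
Offset 17: leading byte 0xF0 = 11110000 → 4-byte char #8 = F0 9D 9D B4.
Leading byte 0xF0 = 11110000 matches 11110xxx → 4-byte sequence.
Byte 1: 0xF0 = 11110000, payload 000 (3 bits).
Byte 2: 0x9D = 10011101 (10xxxxxx ✓), payload 011101.
Byte 3: 0x9D = 10011101 (10xxxxxx ✓), payload 011101.
Byte 4: 0xB4 = 10110100 (10xxxxxx ✓), payload 110100.
Concatenate: 000011101011101110100 = 0x1D774 (21 bits → U+1D774).

U+1D774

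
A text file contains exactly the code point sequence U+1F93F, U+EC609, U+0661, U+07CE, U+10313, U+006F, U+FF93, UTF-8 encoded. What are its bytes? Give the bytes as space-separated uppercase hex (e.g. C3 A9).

U+1F93F: 4-byte form → F0 9F A4 BF.
U+EC609: 4-byte form → F3 AC 98 89.
U+0661: 2-byte form → D9 A1.
U+07CE: 2-byte form → DF 8E.
U+10313: 4-byte form → F0 90 8C 93.
U+006F: 1-byte form → 6F.
U+FF93: 3-byte form → EF BE 93.
Concatenated (20 bytes): F0 9F A4 BF F3 AC 98 89 D9 A1 DF 8E F0 90 8C 93 6F EF BE 93.

F0 9F A4 BF F3 AC 98 89 D9 A1 DF 8E F0 90 8C 93 6F EF BE 93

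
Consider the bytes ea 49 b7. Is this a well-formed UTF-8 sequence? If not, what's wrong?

invalid (non-continuation byte where continuation expected)

Leading byte 0xEA = 11101010 → 3-byte form.
Byte 2 is 0x49 = 01001001, which is not 10xxxxxx — expected a continuation byte.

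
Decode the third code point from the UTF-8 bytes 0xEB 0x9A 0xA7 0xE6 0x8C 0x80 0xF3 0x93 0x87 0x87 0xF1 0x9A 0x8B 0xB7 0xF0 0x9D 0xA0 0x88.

Offset 0: leading byte 0xEB = 11101011 → 3-byte char #1 = EB 9A A7.
Offset 3: leading byte 0xE6 = 11100110 → 3-byte char #2 = E6 8C 80.
Offset 6: leading byte 0xF3 = 11110011 → 4-byte char #3 = F3 93 87 87.
Leading byte 0xF3 = 11110011 matches 11110xxx → 4-byte sequence.
Byte 1: 0xF3 = 11110011, payload 011 (3 bits).
Byte 2: 0x93 = 10010011 (10xxxxxx ✓), payload 010011.
Byte 3: 0x87 = 10000111 (10xxxxxx ✓), payload 000111.
Byte 4: 0x87 = 10000111 (10xxxxxx ✓), payload 000111.
Concatenate: 011010011000111000111 = 0xD31C7 (21 bits → U+D31C7).

U+D31C7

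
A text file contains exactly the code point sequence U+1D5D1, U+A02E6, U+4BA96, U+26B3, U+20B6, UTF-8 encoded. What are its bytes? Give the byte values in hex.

U+1D5D1: 4-byte form → F0 9D 97 91.
U+A02E6: 4-byte form → F2 A0 8B A6.
U+4BA96: 4-byte form → F1 8B AA 96.
U+26B3: 3-byte form → E2 9A B3.
U+20B6: 3-byte form → E2 82 B6.
Concatenated (18 bytes): F0 9D 97 91 F2 A0 8B A6 F1 8B AA 96 E2 9A B3 E2 82 B6.

F0 9D 97 91 F2 A0 8B A6 F1 8B AA 96 E2 9A B3 E2 82 B6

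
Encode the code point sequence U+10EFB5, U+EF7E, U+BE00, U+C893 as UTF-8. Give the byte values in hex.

F4 8E BE B5 EE BD BE EB B8 80 EC A2 93

U+10EFB5: 4-byte form → F4 8E BE B5.
U+EF7E: 3-byte form → EE BD BE.
U+BE00: 3-byte form → EB B8 80.
U+C893: 3-byte form → EC A2 93.
Concatenated (13 bytes): F4 8E BE B5 EE BD BE EB B8 80 EC A2 93.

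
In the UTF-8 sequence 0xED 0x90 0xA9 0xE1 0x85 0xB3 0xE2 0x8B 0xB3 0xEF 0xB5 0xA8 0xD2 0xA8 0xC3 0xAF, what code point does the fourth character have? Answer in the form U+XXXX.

U+FD68

Offset 0: leading byte 0xED = 11101101 → 3-byte char #1 = ED 90 A9.
Offset 3: leading byte 0xE1 = 11100001 → 3-byte char #2 = E1 85 B3.
Offset 6: leading byte 0xE2 = 11100010 → 3-byte char #3 = E2 8B B3.
Offset 9: leading byte 0xEF = 11101111 → 3-byte char #4 = EF B5 A8.
Leading byte 0xEF = 11101111 matches 1110xxxx → 3-byte sequence.
Byte 1: 0xEF = 11101111, payload 1111 (4 bits).
Byte 2: 0xB5 = 10110101 (10xxxxxx ✓), payload 110101.
Byte 3: 0xA8 = 10101000 (10xxxxxx ✓), payload 101000.
Concatenate: 1111110101101000 = 0xFD68 (16 bits → U+FD68).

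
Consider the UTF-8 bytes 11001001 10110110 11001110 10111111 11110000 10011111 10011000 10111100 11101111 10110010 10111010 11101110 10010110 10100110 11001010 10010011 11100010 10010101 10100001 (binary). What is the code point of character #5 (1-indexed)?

Offset 0: leading byte 0xC9 = 11001001 → 2-byte char #1 = C9 B6.
Offset 2: leading byte 0xCE = 11001110 → 2-byte char #2 = CE BF.
Offset 4: leading byte 0xF0 = 11110000 → 4-byte char #3 = F0 9F 98 BC.
Offset 8: leading byte 0xEF = 11101111 → 3-byte char #4 = EF B2 BA.
Offset 11: leading byte 0xEE = 11101110 → 3-byte char #5 = EE 96 A6.
Leading byte 0xEE = 11101110 matches 1110xxxx → 3-byte sequence.
Byte 1: 0xEE = 11101110, payload 1110 (4 bits).
Byte 2: 0x96 = 10010110 (10xxxxxx ✓), payload 010110.
Byte 3: 0xA6 = 10100110 (10xxxxxx ✓), payload 100110.
Concatenate: 1110010110100110 = 0xE5A6 (16 bits → U+E5A6).

U+E5A6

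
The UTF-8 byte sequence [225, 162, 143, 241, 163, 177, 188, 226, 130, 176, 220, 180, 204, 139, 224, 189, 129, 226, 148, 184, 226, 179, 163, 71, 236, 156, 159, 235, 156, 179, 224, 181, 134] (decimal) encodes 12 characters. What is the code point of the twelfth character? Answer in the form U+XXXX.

U+0D46

Offset 0: leading byte 0xE1 = 11100001 → 3-byte char #1 = E1 A2 8F.
Offset 3: leading byte 0xF1 = 11110001 → 4-byte char #2 = F1 A3 B1 BC.
Offset 7: leading byte 0xE2 = 11100010 → 3-byte char #3 = E2 82 B0.
Offset 10: leading byte 0xDC = 11011100 → 2-byte char #4 = DC B4.
Offset 12: leading byte 0xCC = 11001100 → 2-byte char #5 = CC 8B.
Offset 14: leading byte 0xE0 = 11100000 → 3-byte char #6 = E0 BD 81.
Offset 17: leading byte 0xE2 = 11100010 → 3-byte char #7 = E2 94 B8.
Offset 20: leading byte 0xE2 = 11100010 → 3-byte char #8 = E2 B3 A3.
Offset 23: leading byte 0x47 = 01000111 → 1-byte char #9 = 47.
Offset 24: leading byte 0xEC = 11101100 → 3-byte char #10 = EC 9C 9F.
Offset 27: leading byte 0xEB = 11101011 → 3-byte char #11 = EB 9C B3.
Offset 30: leading byte 0xE0 = 11100000 → 3-byte char #12 = E0 B5 86.
Leading byte 0xE0 = 11100000 matches 1110xxxx → 3-byte sequence.
Byte 1: 0xE0 = 11100000, payload 0000 (4 bits).
Byte 2: 0xB5 = 10110101 (10xxxxxx ✓), payload 110101.
Byte 3: 0x86 = 10000110 (10xxxxxx ✓), payload 000110.
Concatenate: 0000110101000110 = 0xD46 (16 bits → U+0D46).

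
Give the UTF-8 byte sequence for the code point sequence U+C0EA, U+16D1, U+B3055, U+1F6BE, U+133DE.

EC 83 AA E1 9B 91 F2 B3 81 95 F0 9F 9A BE F0 93 8F 9E

U+C0EA: 3-byte form → EC 83 AA.
U+16D1: 3-byte form → E1 9B 91.
U+B3055: 4-byte form → F2 B3 81 95.
U+1F6BE: 4-byte form → F0 9F 9A BE.
U+133DE: 4-byte form → F0 93 8F 9E.
Concatenated (18 bytes): EC 83 AA E1 9B 91 F2 B3 81 95 F0 9F 9A BE F0 93 8F 9E.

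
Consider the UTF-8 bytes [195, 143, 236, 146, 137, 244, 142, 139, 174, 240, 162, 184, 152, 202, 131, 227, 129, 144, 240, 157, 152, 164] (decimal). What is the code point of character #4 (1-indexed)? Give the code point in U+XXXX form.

Offset 0: leading byte 0xC3 = 11000011 → 2-byte char #1 = C3 8F.
Offset 2: leading byte 0xEC = 11101100 → 3-byte char #2 = EC 92 89.
Offset 5: leading byte 0xF4 = 11110100 → 4-byte char #3 = F4 8E 8B AE.
Offset 9: leading byte 0xF0 = 11110000 → 4-byte char #4 = F0 A2 B8 98.
Leading byte 0xF0 = 11110000 matches 11110xxx → 4-byte sequence.
Byte 1: 0xF0 = 11110000, payload 000 (3 bits).
Byte 2: 0xA2 = 10100010 (10xxxxxx ✓), payload 100010.
Byte 3: 0xB8 = 10111000 (10xxxxxx ✓), payload 111000.
Byte 4: 0x98 = 10011000 (10xxxxxx ✓), payload 011000.
Concatenate: 000100010111000011000 = 0x22E18 (21 bits → U+22E18).

U+22E18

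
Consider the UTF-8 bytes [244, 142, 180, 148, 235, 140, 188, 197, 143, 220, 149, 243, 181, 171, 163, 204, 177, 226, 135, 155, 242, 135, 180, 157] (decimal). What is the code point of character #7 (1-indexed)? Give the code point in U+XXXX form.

U+21DB

Offset 0: leading byte 0xF4 = 11110100 → 4-byte char #1 = F4 8E B4 94.
Offset 4: leading byte 0xEB = 11101011 → 3-byte char #2 = EB 8C BC.
Offset 7: leading byte 0xC5 = 11000101 → 2-byte char #3 = C5 8F.
Offset 9: leading byte 0xDC = 11011100 → 2-byte char #4 = DC 95.
Offset 11: leading byte 0xF3 = 11110011 → 4-byte char #5 = F3 B5 AB A3.
Offset 15: leading byte 0xCC = 11001100 → 2-byte char #6 = CC B1.
Offset 17: leading byte 0xE2 = 11100010 → 3-byte char #7 = E2 87 9B.
Leading byte 0xE2 = 11100010 matches 1110xxxx → 3-byte sequence.
Byte 1: 0xE2 = 11100010, payload 0010 (4 bits).
Byte 2: 0x87 = 10000111 (10xxxxxx ✓), payload 000111.
Byte 3: 0x9B = 10011011 (10xxxxxx ✓), payload 011011.
Concatenate: 0010000111011011 = 0x21DB (16 bits → U+21DB).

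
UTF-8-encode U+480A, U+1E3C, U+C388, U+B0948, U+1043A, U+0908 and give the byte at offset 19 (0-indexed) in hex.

U+480A → 3-byte form E4 A0 8A at offsets 0–2.
U+1E3C → 3-byte form E1 B8 BC at offsets 3–5.
U+C388 → 3-byte form EC 8E 88 at offsets 6–8.
U+B0948 → 4-byte form F2 B0 A5 88 at offsets 9–12.
U+1043A → 4-byte form F0 90 90 BA at offsets 13–16.
U+0908 → 3-byte form E0 A4 88 at offsets 17–19.
Offset 19 falls in char 6's range; it's byte 3 of E0 A4 88 = 0x88.

0x88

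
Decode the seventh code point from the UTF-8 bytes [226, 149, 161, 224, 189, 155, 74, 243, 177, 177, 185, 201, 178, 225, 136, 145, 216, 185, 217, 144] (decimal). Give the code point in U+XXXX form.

Offset 0: leading byte 0xE2 = 11100010 → 3-byte char #1 = E2 95 A1.
Offset 3: leading byte 0xE0 = 11100000 → 3-byte char #2 = E0 BD 9B.
Offset 6: leading byte 0x4A = 01001010 → 1-byte char #3 = 4A.
Offset 7: leading byte 0xF3 = 11110011 → 4-byte char #4 = F3 B1 B1 B9.
Offset 11: leading byte 0xC9 = 11001001 → 2-byte char #5 = C9 B2.
Offset 13: leading byte 0xE1 = 11100001 → 3-byte char #6 = E1 88 91.
Offset 16: leading byte 0xD8 = 11011000 → 2-byte char #7 = D8 B9.
Leading byte 0xD8 = 11011000 matches 110xxxxx → 2-byte sequence.
Byte 1: 0xD8 = 11011000, payload 11000 (5 bits).
Byte 2: 0xB9 = 10111001 (10xxxxxx ✓), payload 111001.
Concatenate: 11000111001 = 0x639 (11 bits → U+0639).

U+0639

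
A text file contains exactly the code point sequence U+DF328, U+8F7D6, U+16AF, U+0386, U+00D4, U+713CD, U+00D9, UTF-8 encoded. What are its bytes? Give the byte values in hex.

U+DF328: 4-byte form → F3 9F 8C A8.
U+8F7D6: 4-byte form → F2 8F 9F 96.
U+16AF: 3-byte form → E1 9A AF.
U+0386: 2-byte form → CE 86.
U+00D4: 2-byte form → C3 94.
U+713CD: 4-byte form → F1 B1 8F 8D.
U+00D9: 2-byte form → C3 99.
Concatenated (21 bytes): F3 9F 8C A8 F2 8F 9F 96 E1 9A AF CE 86 C3 94 F1 B1 8F 8D C3 99.

F3 9F 8C A8 F2 8F 9F 96 E1 9A AF CE 86 C3 94 F1 B1 8F 8D C3 99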